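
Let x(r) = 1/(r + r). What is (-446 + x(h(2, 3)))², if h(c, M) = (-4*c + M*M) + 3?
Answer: 12723489/64 ≈ 1.9880e+5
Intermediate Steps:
h(c, M) = 3 + M² - 4*c (h(c, M) = (-4*c + M²) + 3 = (M² - 4*c) + 3 = 3 + M² - 4*c)
x(r) = 1/(2*r)
(-446 + x(h(2, 3)))² = (-446 + 1/(2*(3 + 3² - 4*2)))² = (-446 + 1/(2*(3 + 9 - 8)))² = (-446 + (½)/4)² = (-446 + (½)*(¼))² = (-446 + ⅛)² = (-3567/8)² = 12723489/64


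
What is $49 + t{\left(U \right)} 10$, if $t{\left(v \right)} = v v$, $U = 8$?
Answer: $689$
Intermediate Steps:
$t{\left(v \right)} = v^{2}$
$49 + t{\left(U \right)} 10 = 49 + 8^{2} \cdot 10 = 49 + 64 \cdot 10 = 49 + 640 = 689$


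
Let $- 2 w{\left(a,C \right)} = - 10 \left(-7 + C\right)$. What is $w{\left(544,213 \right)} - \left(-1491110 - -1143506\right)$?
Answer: $348634$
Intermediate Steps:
$w{\left(a,C \right)} = -35 + 5 C$ ($w{\left(a,C \right)} = - \frac{\left(-10\right) \left(-7 + C\right)}{2} = - \frac{70 - 10 C}{2} = -35 + 5 C$)
$w{\left(544,213 \right)} - \left(-1491110 - -1143506\right) = \left(-35 + 5 \cdot 213\right) - \left(-1491110 - -1143506\right) = \left(-35 + 1065\right) - \left(-1491110 + 1143506\right) = 1030 - -347604 = 1030 + 347604 = 348634$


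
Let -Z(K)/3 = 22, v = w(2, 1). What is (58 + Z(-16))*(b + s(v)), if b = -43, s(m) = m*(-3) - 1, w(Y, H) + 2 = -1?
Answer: 280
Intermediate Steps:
w(Y, H) = -3 (w(Y, H) = -2 - 1 = -3)
v = -3
Z(K) = -66 (Z(K) = -3*22 = -66)
s(m) = -1 - 3*m (s(m) = -3*m - 1 = -1 - 3*m)
(58 + Z(-16))*(b + s(v)) = (58 - 66)*(-43 + (-1 - 3*(-3))) = -8*(-43 + (-1 + 9)) = -8*(-43 + 8) = -8*(-35) = 280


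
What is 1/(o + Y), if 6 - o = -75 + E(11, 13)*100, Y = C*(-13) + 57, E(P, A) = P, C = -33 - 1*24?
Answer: -1/221 ≈ -0.0045249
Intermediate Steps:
C = -57 (C = -33 - 24 = -57)
Y = 798 (Y = -57*(-13) + 57 = 741 + 57 = 798)
o = -1019 (o = 6 - (-75 + 11*100) = 6 - (-75 + 1100) = 6 - 1*1025 = 6 - 1025 = -1019)
1/(o + Y) = 1/(-1019 + 798) = 1/(-221) = -1/221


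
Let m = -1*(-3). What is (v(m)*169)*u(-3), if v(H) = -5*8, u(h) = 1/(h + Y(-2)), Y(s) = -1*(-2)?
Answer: 6760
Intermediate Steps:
Y(s) = 2
m = 3
u(h) = 1/(2 + h) (u(h) = 1/(h + 2) = 1/(2 + h))
v(H) = -40
(v(m)*169)*u(-3) = (-40*169)/(2 - 3) = -6760/(-1) = -6760*(-1) = 6760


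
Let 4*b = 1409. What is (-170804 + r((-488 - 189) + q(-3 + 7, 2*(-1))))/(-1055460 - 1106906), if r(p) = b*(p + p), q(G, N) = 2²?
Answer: 1289865/4324732 ≈ 0.29825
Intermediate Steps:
b = 1409/4 (b = (¼)*1409 = 1409/4 ≈ 352.25)
q(G, N) = 4
r(p) = 1409*p/2 (r(p) = 1409*(p + p)/4 = 1409*(2*p)/4 = 1409*p/2)
(-170804 + r((-488 - 189) + q(-3 + 7, 2*(-1))))/(-1055460 - 1106906) = (-170804 + 1409*((-488 - 189) + 4)/2)/(-1055460 - 1106906) = (-170804 + 1409*(-677 + 4)/2)/(-2162366) = (-170804 + (1409/2)*(-673))*(-1/2162366) = (-170804 - 948257/2)*(-1/2162366) = -1289865/2*(-1/2162366) = 1289865/4324732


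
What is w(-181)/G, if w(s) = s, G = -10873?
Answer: 181/10873 ≈ 0.016647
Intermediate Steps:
w(-181)/G = -181/(-10873) = -181*(-1/10873) = 181/10873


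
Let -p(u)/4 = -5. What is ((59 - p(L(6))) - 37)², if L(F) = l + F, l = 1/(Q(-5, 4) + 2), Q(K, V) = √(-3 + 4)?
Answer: 4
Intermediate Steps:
Q(K, V) = 1 (Q(K, V) = √1 = 1)
l = ⅓ (l = 1/(1 + 2) = 1/3 = ⅓ ≈ 0.33333)
L(F) = ⅓ + F
p(u) = 20 (p(u) = -4*(-5) = 20)
((59 - p(L(6))) - 37)² = ((59 - 1*20) - 37)² = ((59 - 20) - 37)² = (39 - 37)² = 2² = 4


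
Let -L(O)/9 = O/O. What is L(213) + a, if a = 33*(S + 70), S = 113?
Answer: 6030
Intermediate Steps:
L(O) = -9 (L(O) = -9*O/O = -9*1 = -9)
a = 6039 (a = 33*(113 + 70) = 33*183 = 6039)
L(213) + a = -9 + 6039 = 6030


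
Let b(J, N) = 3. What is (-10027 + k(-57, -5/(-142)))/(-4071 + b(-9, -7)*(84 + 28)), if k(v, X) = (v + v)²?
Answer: -2969/3735 ≈ -0.79491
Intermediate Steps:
k(v, X) = 4*v² (k(v, X) = (2*v)² = 4*v²)
(-10027 + k(-57, -5/(-142)))/(-4071 + b(-9, -7)*(84 + 28)) = (-10027 + 4*(-57)²)/(-4071 + 3*(84 + 28)) = (-10027 + 4*3249)/(-4071 + 3*112) = (-10027 + 12996)/(-4071 + 336) = 2969/(-3735) = 2969*(-1/3735) = -2969/3735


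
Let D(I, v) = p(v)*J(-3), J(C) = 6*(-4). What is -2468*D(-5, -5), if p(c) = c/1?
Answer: -296160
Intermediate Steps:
J(C) = -24
p(c) = c (p(c) = c*1 = c)
D(I, v) = -24*v (D(I, v) = v*(-24) = -24*v)
-2468*D(-5, -5) = -(-59232)*(-5) = -2468*120 = -296160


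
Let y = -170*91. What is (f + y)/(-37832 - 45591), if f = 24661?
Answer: -9191/83423 ≈ -0.11017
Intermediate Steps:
y = -15470
(f + y)/(-37832 - 45591) = (24661 - 15470)/(-37832 - 45591) = 9191/(-83423) = 9191*(-1/83423) = -9191/83423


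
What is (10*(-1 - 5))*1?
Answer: -60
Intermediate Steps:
(10*(-1 - 5))*1 = (10*(-6))*1 = -60*1 = -60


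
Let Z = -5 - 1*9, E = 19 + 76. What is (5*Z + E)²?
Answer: 625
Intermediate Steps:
E = 95
Z = -14 (Z = -5 - 9 = -14)
(5*Z + E)² = (5*(-14) + 95)² = (-70 + 95)² = 25² = 625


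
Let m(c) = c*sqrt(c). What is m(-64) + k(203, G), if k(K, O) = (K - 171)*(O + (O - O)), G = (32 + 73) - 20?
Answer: 2720 - 512*I ≈ 2720.0 - 512.0*I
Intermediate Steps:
m(c) = c**(3/2)
G = 85 (G = 105 - 20 = 85)
k(K, O) = O*(-171 + K) (k(K, O) = (-171 + K)*(O + 0) = (-171 + K)*O = O*(-171 + K))
m(-64) + k(203, G) = (-64)**(3/2) + 85*(-171 + 203) = -512*I + 85*32 = -512*I + 2720 = 2720 - 512*I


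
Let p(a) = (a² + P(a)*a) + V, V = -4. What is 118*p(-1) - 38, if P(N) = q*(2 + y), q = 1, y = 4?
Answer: -1100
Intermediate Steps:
P(N) = 6 (P(N) = 1*(2 + 4) = 1*6 = 6)
p(a) = -4 + a² + 6*a (p(a) = (a² + 6*a) - 4 = -4 + a² + 6*a)
118*p(-1) - 38 = 118*(-4 + (-1)² + 6*(-1)) - 38 = 118*(-4 + 1 - 6) - 38 = 118*(-9) - 38 = -1062 - 38 = -1100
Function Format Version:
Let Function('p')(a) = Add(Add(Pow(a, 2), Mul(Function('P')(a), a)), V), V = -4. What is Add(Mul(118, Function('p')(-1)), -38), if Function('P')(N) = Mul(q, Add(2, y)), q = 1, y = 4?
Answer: -1100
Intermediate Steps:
Function('P')(N) = 6 (Function('P')(N) = Mul(1, Add(2, 4)) = Mul(1, 6) = 6)
Function('p')(a) = Add(-4, Pow(a, 2), Mul(6, a)) (Function('p')(a) = Add(Add(Pow(a, 2), Mul(6, a)), -4) = Add(-4, Pow(a, 2), Mul(6, a)))
Add(Mul(118, Function('p')(-1)), -38) = Add(Mul(118, Add(-4, Pow(-1, 2), Mul(6, -1))), -38) = Add(Mul(118, Add(-4, 1, -6)), -38) = Add(Mul(118, -9), -38) = Add(-1062, -38) = -1100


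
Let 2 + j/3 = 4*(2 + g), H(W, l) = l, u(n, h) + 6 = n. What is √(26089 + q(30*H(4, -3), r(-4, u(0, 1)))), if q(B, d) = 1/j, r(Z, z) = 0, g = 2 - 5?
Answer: 11*√7762/6 ≈ 161.52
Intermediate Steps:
u(n, h) = -6 + n
g = -3
j = -18 (j = -6 + 3*(4*(2 - 3)) = -6 + 3*(4*(-1)) = -6 + 3*(-4) = -6 - 12 = -18)
q(B, d) = -1/18 (q(B, d) = 1/(-18) = -1/18)
√(26089 + q(30*H(4, -3), r(-4, u(0, 1)))) = √(26089 - 1/18) = √(469601/18) = 11*√7762/6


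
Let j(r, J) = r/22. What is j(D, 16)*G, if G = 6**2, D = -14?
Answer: -252/11 ≈ -22.909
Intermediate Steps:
j(r, J) = r/22 (j(r, J) = r*(1/22) = r/22)
G = 36
j(D, 16)*G = ((1/22)*(-14))*36 = -7/11*36 = -252/11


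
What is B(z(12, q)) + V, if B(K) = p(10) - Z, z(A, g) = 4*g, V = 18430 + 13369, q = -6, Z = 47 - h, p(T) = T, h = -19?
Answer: 31743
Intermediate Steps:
Z = 66 (Z = 47 - 1*(-19) = 47 + 19 = 66)
V = 31799
B(K) = -56 (B(K) = 10 - 1*66 = 10 - 66 = -56)
B(z(12, q)) + V = -56 + 31799 = 31743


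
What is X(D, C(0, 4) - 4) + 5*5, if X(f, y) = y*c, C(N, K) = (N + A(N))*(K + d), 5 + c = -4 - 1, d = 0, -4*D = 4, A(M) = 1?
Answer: 25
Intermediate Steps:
D = -1 (D = -¼*4 = -1)
c = -10 (c = -5 + (-4 - 1) = -5 - 5 = -10)
C(N, K) = K*(1 + N) (C(N, K) = (N + 1)*(K + 0) = (1 + N)*K = K*(1 + N))
X(f, y) = -10*y (X(f, y) = y*(-10) = -10*y)
X(D, C(0, 4) - 4) + 5*5 = -10*(4*(1 + 0) - 4) + 5*5 = -10*(4*1 - 4) + 25 = -10*(4 - 4) + 25 = -10*0 + 25 = 0 + 25 = 25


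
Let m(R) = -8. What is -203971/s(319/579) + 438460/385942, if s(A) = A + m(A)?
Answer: 22790667998929/832283923 ≈ 27383.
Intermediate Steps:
s(A) = -8 + A (s(A) = A - 8 = -8 + A)
-203971/s(319/579) + 438460/385942 = -203971/(-8 + 319/579) + 438460/385942 = -203971/(-8 + 319*(1/579)) + 438460*(1/385942) = -203971/(-8 + 319/579) + 219230/192971 = -203971/(-4313/579) + 219230/192971 = -203971*(-579/4313) + 219230/192971 = 118099209/4313 + 219230/192971 = 22790667998929/832283923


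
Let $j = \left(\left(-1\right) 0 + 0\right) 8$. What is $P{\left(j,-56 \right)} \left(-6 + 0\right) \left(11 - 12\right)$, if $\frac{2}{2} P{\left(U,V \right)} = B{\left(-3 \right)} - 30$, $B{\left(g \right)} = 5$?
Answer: $-150$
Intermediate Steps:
$j = 0$ ($j = \left(0 + 0\right) 8 = 0 \cdot 8 = 0$)
$P{\left(U,V \right)} = -25$ ($P{\left(U,V \right)} = 5 - 30 = -25$)
$P{\left(j,-56 \right)} \left(-6 + 0\right) \left(11 - 12\right) = - 25 \left(-6 + 0\right) \left(11 - 12\right) = - 25 \left(\left(-6\right) \left(-1\right)\right) = \left(-25\right) 6 = -150$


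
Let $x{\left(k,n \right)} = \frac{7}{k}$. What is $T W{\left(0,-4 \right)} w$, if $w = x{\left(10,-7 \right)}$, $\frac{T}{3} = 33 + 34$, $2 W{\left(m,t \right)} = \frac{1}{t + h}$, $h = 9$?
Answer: $\frac{1407}{100} \approx 14.07$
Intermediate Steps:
$W{\left(m,t \right)} = \frac{1}{2 \left(9 + t\right)}$ ($W{\left(m,t \right)} = \frac{1}{2 \left(t + 9\right)} = \frac{1}{2 \left(9 + t\right)}$)
$T = 201$ ($T = 3 \left(33 + 34\right) = 3 \cdot 67 = 201$)
$w = \frac{7}{10} \approx 0.7$
$T W{\left(0,-4 \right)} w = 201 \frac{1}{2 \left(9 - 4\right)} \frac{7}{10} = 201 \frac{1}{2 \cdot 5} \cdot \frac{7}{10} = 201 \cdot \frac{1}{2} \cdot \frac{1}{5} \cdot \frac{7}{10} = 201 \cdot \frac{1}{10} \cdot \frac{7}{10} = \frac{201}{10} \cdot \frac{7}{10} = \frac{1407}{100}$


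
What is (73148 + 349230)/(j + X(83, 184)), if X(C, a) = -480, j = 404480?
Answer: 211189/202000 ≈ 1.0455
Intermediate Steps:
(73148 + 349230)/(j + X(83, 184)) = (73148 + 349230)/(404480 - 480) = 422378/404000 = 422378*(1/404000) = 211189/202000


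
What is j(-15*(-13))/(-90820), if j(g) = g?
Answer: -39/18164 ≈ -0.0021471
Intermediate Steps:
j(-15*(-13))/(-90820) = -15*(-13)/(-90820) = 195*(-1/90820) = -39/18164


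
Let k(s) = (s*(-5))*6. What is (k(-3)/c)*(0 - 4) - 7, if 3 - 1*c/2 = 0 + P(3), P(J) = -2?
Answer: -43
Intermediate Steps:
c = 10 (c = 6 - 2*(0 - 2) = 6 - 2*(-2) = 6 + 4 = 10)
k(s) = -30*s (k(s) = -5*s*6 = -30*s)
(k(-3)/c)*(0 - 4) - 7 = (-30*(-3)/10)*(0 - 4) - 7 = (90*(⅒))*(-4) - 7 = 9*(-4) - 7 = -36 - 7 = -43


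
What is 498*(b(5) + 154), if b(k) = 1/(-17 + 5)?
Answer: 153301/2 ≈ 76651.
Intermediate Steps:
b(k) = -1/12 (b(k) = 1/(-12) = -1/12)
498*(b(5) + 154) = 498*(-1/12 + 154) = 498*(1847/12) = 153301/2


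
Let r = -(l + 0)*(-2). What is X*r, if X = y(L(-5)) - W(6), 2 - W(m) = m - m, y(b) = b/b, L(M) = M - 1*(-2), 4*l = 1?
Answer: -1/2 ≈ -0.50000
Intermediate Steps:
l = 1/4 (l = (1/4)*1 = 1/4 ≈ 0.25000)
L(M) = 2 + M (L(M) = M + 2 = 2 + M)
y(b) = 1
W(m) = 2 (W(m) = 2 - (m - m) = 2 - 1*0 = 2 + 0 = 2)
r = 1/2 (r = -(1/4 + 0)*(-2) = -1*1/4*(-2) = -1/4*(-2) = 1/2 ≈ 0.50000)
X = -1 (X = 1 - 1*2 = 1 - 2 = -1)
X*r = -1*1/2 = -1/2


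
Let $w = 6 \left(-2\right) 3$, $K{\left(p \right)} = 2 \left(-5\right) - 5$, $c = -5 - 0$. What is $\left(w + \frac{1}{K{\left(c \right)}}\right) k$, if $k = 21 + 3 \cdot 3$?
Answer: $-1082$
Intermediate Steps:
$c = -5$ ($c = -5 + 0 = -5$)
$K{\left(p \right)} = -15$ ($K{\left(p \right)} = -10 - 5 = -15$)
$k = 30$ ($k = 21 + 9 = 30$)
$w = -36$ ($w = \left(-12\right) 3 = -36$)
$\left(w + \frac{1}{K{\left(c \right)}}\right) k = \left(-36 + \frac{1}{-15}\right) 30 = \left(-36 - \frac{1}{15}\right) 30 = \left(- \frac{541}{15}\right) 30 = -1082$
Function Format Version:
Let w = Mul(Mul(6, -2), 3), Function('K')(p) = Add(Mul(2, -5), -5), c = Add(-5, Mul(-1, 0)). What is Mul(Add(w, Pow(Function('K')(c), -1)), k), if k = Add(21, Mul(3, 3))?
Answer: -1082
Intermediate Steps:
c = -5 (c = Add(-5, 0) = -5)
Function('K')(p) = -15 (Function('K')(p) = Add(-10, -5) = -15)
k = 30 (k = Add(21, 9) = 30)
w = -36 (w = Mul(-12, 3) = -36)
Mul(Add(w, Pow(Function('K')(c), -1)), k) = Mul(Add(-36, Pow(-15, -1)), 30) = Mul(Add(-36, Rational(-1, 15)), 30) = Mul(Rational(-541, 15), 30) = -1082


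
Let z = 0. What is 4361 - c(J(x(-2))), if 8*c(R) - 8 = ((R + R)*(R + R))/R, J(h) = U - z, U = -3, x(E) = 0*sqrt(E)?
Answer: 8723/2 ≈ 4361.5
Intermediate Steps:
x(E) = 0
J(h) = -3 (J(h) = -3 - 1*0 = -3 + 0 = -3)
c(R) = 1 + R/2 (c(R) = 1 + (((R + R)*(R + R))/R)/8 = 1 + (((2*R)*(2*R))/R)/8 = 1 + ((4*R**2)/R)/8 = 1 + (4*R)/8 = 1 + R/2)
4361 - c(J(x(-2))) = 4361 - (1 + (1/2)*(-3)) = 4361 - (1 - 3/2) = 4361 - 1*(-1/2) = 4361 + 1/2 = 8723/2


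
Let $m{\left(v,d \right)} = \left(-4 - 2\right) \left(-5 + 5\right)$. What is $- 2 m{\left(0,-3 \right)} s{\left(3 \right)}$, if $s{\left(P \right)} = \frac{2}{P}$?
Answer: $0$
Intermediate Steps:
$m{\left(v,d \right)} = 0$ ($m{\left(v,d \right)} = \left(-6\right) 0 = 0$)
$- 2 m{\left(0,-3 \right)} s{\left(3 \right)} = \left(-2\right) 0 \cdot \frac{2}{3} = 0 \cdot 2 \cdot \frac{1}{3} = 0 \cdot \frac{2}{3} = 0$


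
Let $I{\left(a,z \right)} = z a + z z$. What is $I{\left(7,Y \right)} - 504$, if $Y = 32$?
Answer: $744$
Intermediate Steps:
$I{\left(a,z \right)} = z^{2} + a z$ ($I{\left(a,z \right)} = a z + z^{2} = z^{2} + a z$)
$I{\left(7,Y \right)} - 504 = 32 \left(7 + 32\right) - 504 = 32 \cdot 39 - 504 = 1248 - 504 = 744$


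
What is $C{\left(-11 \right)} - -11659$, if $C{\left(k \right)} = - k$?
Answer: $11670$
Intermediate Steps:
$C{\left(-11 \right)} - -11659 = \left(-1\right) \left(-11\right) - -11659 = 11 + 11659 = 11670$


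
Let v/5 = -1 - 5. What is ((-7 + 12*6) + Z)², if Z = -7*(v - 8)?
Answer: 109561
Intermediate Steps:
v = -30 (v = 5*(-1 - 5) = 5*(-6) = -30)
Z = 266 (Z = -7*(-30 - 8) = -7*(-38) = 266)
((-7 + 12*6) + Z)² = ((-7 + 12*6) + 266)² = ((-7 + 72) + 266)² = (65 + 266)² = 331² = 109561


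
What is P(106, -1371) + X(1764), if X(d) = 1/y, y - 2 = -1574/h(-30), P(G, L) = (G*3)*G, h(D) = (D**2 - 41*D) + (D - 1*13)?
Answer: 87642887/2600 ≈ 33709.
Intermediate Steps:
h(D) = -13 + D**2 - 40*D (h(D) = (D**2 - 41*D) + (D - 13) = (D**2 - 41*D) + (-13 + D) = -13 + D**2 - 40*D)
P(G, L) = 3*G**2 (P(G, L) = (3*G)*G = 3*G**2)
y = 2600/2087 (y = 2 - 1574/(-13 + (-30)**2 - 40*(-30)) = 2 - 1574/(-13 + 900 + 1200) = 2 - 1574/2087 = 2600/2087 ≈ 1.2458)
X(d) = 2087/2600 (X(d) = 1/(2600/2087) = 2087/2600)
P(106, -1371) + X(1764) = 3*106**2 + 2087/2600 = 3*11236 + 2087/2600 = 33708 + 2087/2600 = 87642887/2600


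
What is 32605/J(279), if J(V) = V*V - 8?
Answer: 32605/77833 ≈ 0.41891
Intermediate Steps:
J(V) = -8 + V**2 (J(V) = V**2 - 8 = -8 + V**2)
32605/J(279) = 32605/(-8 + 279**2) = 32605/(-8 + 77841) = 32605/77833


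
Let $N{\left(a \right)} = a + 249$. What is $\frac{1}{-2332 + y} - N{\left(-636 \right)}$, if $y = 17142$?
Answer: $\frac{5731471}{14810} \approx 387.0$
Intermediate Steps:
$N{\left(a \right)} = 249 + a$
$\frac{1}{-2332 + y} - N{\left(-636 \right)} = \frac{1}{-2332 + 17142} - \left(249 - 636\right) = \frac{1}{14810} - -387 = \frac{1}{14810} + 387 = \frac{5731471}{14810}$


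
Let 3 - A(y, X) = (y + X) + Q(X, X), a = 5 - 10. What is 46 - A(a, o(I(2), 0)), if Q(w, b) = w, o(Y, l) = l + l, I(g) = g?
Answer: 38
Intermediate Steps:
o(Y, l) = 2*l
a = -5
A(y, X) = 3 - y - 2*X (A(y, X) = 3 - ((y + X) + X) = 3 - ((X + y) + X) = 3 - (y + 2*X) = 3 + (-y - 2*X) = 3 - y - 2*X)
46 - A(a, o(I(2), 0)) = 46 - (3 - 1*(-5) - 4*0) = 46 - (3 + 5 - 2*0) = 46 - (3 + 5 + 0) = 46 - 1*8 = 46 - 8 = 38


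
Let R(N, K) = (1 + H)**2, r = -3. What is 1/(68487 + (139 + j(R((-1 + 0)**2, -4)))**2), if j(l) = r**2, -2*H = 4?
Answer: 1/90391 ≈ 1.1063e-5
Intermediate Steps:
H = -2 (H = -1/2*4 = -2)
R(N, K) = 1 (R(N, K) = (1 - 2)**2 = (-1)**2 = 1)
j(l) = 9 (j(l) = (-3)**2 = 9)
1/(68487 + (139 + j(R((-1 + 0)**2, -4)))**2) = 1/(68487 + (139 + 9)**2) = 1/(68487 + 148**2) = 1/(68487 + 21904) = 1/90391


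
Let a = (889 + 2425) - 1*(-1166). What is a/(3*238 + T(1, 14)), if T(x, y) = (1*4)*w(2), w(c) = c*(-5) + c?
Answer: 2240/341 ≈ 6.5689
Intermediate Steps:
w(c) = -4*c (w(c) = -5*c + c = -4*c)
T(x, y) = -32 (T(x, y) = (1*4)*(-4*2) = 4*(-8) = -32)
a = 4480 (a = 3314 + 1166 = 4480)
a/(3*238 + T(1, 14)) = 4480/(3*238 - 32) = 4480/(714 - 32) = 4480/682 = 4480*(1/682) = 2240/341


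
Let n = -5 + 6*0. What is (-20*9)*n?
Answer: 900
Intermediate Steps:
n = -5 (n = -5 + 0 = -5)
(-20*9)*n = -20*9*(-5) = -180*(-5) = 900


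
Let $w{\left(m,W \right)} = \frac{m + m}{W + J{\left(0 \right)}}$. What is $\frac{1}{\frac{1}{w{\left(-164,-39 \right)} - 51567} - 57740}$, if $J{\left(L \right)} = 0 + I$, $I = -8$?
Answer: $- \frac{2423321}{139922554587} \approx -1.7319 \cdot 10^{-5}$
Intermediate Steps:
$J{\left(L \right)} = -8$ ($J{\left(L \right)} = 0 - 8 = -8$)
$w{\left(m,W \right)} = \frac{2 m}{-8 + W}$ ($w{\left(m,W \right)} = \frac{m + m}{W - 8} = \frac{2 m}{-8 + W}$)
$\frac{1}{\frac{1}{w{\left(-164,-39 \right)} - 51567} - 57740} = \frac{1}{\frac{1}{2 \left(-164\right) \frac{1}{-8 - 39} - 51567} - 57740} = \frac{1}{\frac{1}{2 \left(-164\right) \frac{1}{-47} - 51567} - 57740} = \frac{1}{\frac{1}{2 \left(-164\right) \left(- \frac{1}{47}\right) - 51567} - 57740} = \frac{1}{\frac{1}{\frac{328}{47} - 51567} - 57740} = \frac{1}{\frac{1}{- \frac{2423321}{47}} - 57740} = \frac{1}{- \frac{47}{2423321} - 57740} = \frac{1}{- \frac{139922554587}{2423321}} = - \frac{2423321}{139922554587}$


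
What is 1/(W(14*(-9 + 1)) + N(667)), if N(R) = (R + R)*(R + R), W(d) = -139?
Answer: 1/1779417 ≈ 5.6198e-7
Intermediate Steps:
N(R) = 4*R² (N(R) = (2*R)*(2*R) = 4*R²)
1/(W(14*(-9 + 1)) + N(667)) = 1/(-139 + 4*667²) = 1/(-139 + 4*444889) = 1/(-139 + 1779556) = 1/1779417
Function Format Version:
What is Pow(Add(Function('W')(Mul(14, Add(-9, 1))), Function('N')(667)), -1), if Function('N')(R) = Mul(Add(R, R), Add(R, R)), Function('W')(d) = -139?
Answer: Rational(1, 1779417) ≈ 5.6198e-7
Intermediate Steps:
Function('N')(R) = Mul(4, Pow(R, 2)) (Function('N')(R) = Mul(Mul(2, R), Mul(2, R)) = Mul(4, Pow(R, 2)))
Pow(Add(Function('W')(Mul(14, Add(-9, 1))), Function('N')(667)), -1) = Pow(Add(-139, Mul(4, Pow(667, 2))), -1) = Pow(Add(-139, Mul(4, 444889)), -1) = Pow(Add(-139, 1779556), -1) = Pow(1779417, -1) = Rational(1, 1779417)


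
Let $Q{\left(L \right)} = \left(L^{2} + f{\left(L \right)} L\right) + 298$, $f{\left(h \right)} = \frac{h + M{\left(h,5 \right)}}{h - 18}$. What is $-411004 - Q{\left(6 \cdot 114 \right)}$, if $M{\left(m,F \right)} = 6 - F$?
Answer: $- \frac{32554876}{37} \approx -8.7986 \cdot 10^{5}$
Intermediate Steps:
$f{\left(h \right)} = \frac{1 + h}{-18 + h}$ ($f{\left(h \right)} = \frac{h + \left(6 - 5\right)}{h - 18} = \frac{h + \left(6 - 5\right)}{-18 + h} = \frac{h + 1}{-18 + h} = \frac{1 + h}{-18 + h}$)
$Q{\left(L \right)} = 298 + L^{2} + \frac{L \left(1 + L\right)}{-18 + L}$ ($Q{\left(L \right)} = \left(L^{2} + \frac{1 + L}{-18 + L} L\right) + 298 = \left(L^{2} + \frac{L \left(1 + L\right)}{-18 + L}\right) + 298 = 298 + L^{2} + \frac{L \left(1 + L\right)}{-18 + L}$)
$-411004 - Q{\left(6 \cdot 114 \right)} = -411004 - \frac{6 \cdot 114 \left(1 + 6 \cdot 114\right) + \left(-18 + 6 \cdot 114\right) \left(298 + \left(6 \cdot 114\right)^{2}\right)}{-18 + 6 \cdot 114} = -411004 - \frac{684 \left(1 + 684\right) + \left(-18 + 684\right) \left(298 + 684^{2}\right)}{-18 + 684} = -411004 - \frac{684 \cdot 685 + 666 \left(298 + 467856\right)}{666} = -411004 - \frac{468540 + 666 \cdot 468154}{666} = -411004 - \frac{468540 + 311790564}{666} = -411004 - \frac{1}{666} \cdot 312259104 = -411004 - \frac{17347728}{37} = - \frac{32554876}{37}$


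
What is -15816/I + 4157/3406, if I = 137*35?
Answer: -33936481/16331770 ≈ -2.0779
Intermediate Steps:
I = 4795
-15816/I + 4157/3406 = -15816/4795 + 4157/3406 = -33936481/16331770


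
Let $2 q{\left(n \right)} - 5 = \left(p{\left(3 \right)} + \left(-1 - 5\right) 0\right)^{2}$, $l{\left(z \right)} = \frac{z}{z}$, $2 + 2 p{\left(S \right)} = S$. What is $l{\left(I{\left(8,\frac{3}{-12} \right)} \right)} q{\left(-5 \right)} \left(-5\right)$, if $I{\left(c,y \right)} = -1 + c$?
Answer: $- \frac{105}{8} \approx -13.125$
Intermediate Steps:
$p{\left(S \right)} = -1 + \frac{S}{2}$
$l{\left(z \right)} = 1$
$q{\left(n \right)} = \frac{21}{8}$ ($q{\left(n \right)} = \frac{5}{2} + \frac{\left(\left(-1 + \frac{1}{2} \cdot 3\right) + \left(-1 - 5\right) 0\right)^{2}}{2} = \frac{5}{2} + \frac{\left(\left(-1 + \frac{3}{2}\right) - 0\right)^{2}}{2} = \frac{5}{2} + \frac{\left(\frac{1}{2} + 0\right)^{2}}{2} = \frac{5}{2} + \frac{1}{2 \cdot 4} = \frac{5}{2} + \frac{1}{2} \cdot \frac{1}{4} = \frac{5}{2} + \frac{1}{8} = \frac{21}{8}$)
$l{\left(I{\left(8,\frac{3}{-12} \right)} \right)} q{\left(-5 \right)} \left(-5\right) = 1 \cdot \frac{21}{8} \left(-5\right) = 1 \left(- \frac{105}{8}\right) = - \frac{105}{8}$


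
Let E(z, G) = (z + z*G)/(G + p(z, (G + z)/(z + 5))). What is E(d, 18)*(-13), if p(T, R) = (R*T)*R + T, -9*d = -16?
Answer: -7352696/584641 ≈ -12.576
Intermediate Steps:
d = 16/9 (d = -⅑*(-16) = 16/9 ≈ 1.7778)
p(T, R) = T + T*R² (p(T, R) = T*R² + T = T + T*R²)
E(z, G) = (z + G*z)/(G + z*(1 + (G + z)²/(5 + z)²)) (E(z, G) = (z + z*G)/(G + z*(1 + ((G + z)/(z + 5))²)) = (z + G*z)/(G + z*(1 + ((G + z)/(5 + z))²)) = (z + G*z)/(G + z*(1 + (G + z)²/(5 + z)²)))
E(d, 18)*(-13) = (16*(5 + 16/9)²*(1 + 18)/(9*(18*(5 + 16/9)² + 16*((5 + 16/9)² + (18 + 16/9)²)/9)))*(-13) = ((16/9)*(61/9)²*19/(18*(61/9)² + 16*((61/9)² + (178/9)²)/9))*(-13) = ((16/9)*(3721/81)*19/(18*(3721/81) + 16*(3721/81 + 31684/81)/9))*(-13) = ((16/9)*(3721/81)*19/(7442/9 + (16/9)*(35405/81)))*(-13) = ((16/9)*(3721/81)*19/(7442/9 + 566480/729))*(-13) = ((16/9)*(3721/81)*19/(1169282/729))*(-13) = ((16/9)*(3721/81)*(729/1169282)*19)*(-13) = (565592/584641)*(-13) = -7352696/584641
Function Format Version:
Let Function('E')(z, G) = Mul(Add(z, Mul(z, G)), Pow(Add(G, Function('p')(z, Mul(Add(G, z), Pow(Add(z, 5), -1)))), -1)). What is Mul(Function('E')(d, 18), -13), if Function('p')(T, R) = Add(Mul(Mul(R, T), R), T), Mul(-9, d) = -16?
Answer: Rational(-7352696, 584641) ≈ -12.576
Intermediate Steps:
d = Rational(16, 9) (d = Mul(Rational(-1, 9), -16) = Rational(16, 9) ≈ 1.7778)
Function('p')(T, R) = Add(T, Mul(T, Pow(R, 2))) (Function('p')(T, R) = Add(Mul(T, Pow(R, 2)), T) = Add(T, Mul(T, Pow(R, 2))))
Function('E')(z, G) = Mul(Pow(Add(G, Mul(z, Add(1, Mul(Pow(Add(5, z), -2), Pow(Add(G, z), 2))))), -1), Add(z, Mul(G, z))) (Function('E')(z, G) = Mul(Add(z, Mul(z, G)), Pow(Add(G, Mul(z, Add(1, Pow(Mul(Add(G, z), Pow(Add(z, 5), -1)), 2)))), -1)) = Mul(Add(z, Mul(G, z)), Pow(Add(G, Mul(z, Add(1, Pow(Mul(Add(G, z), Pow(Add(5, z), -1)), 2)))), -1)) = Mul(Add(z, Mul(G, z)), Pow(Add(G, Mul(z, Add(1, Pow(Mul(Pow(Add(5, z), -1), Add(G, z)), 2)))), -1)) = Mul(Add(z, Mul(G, z)), Pow(Add(G, Mul(z, Add(1, Mul(Pow(Add(5, z), -2), Pow(Add(G, z), 2))))), -1)) = Mul(Pow(Add(G, Mul(z, Add(1, Mul(Pow(Add(5, z), -2), Pow(Add(G, z), 2))))), -1), Add(z, Mul(G, z))))
Mul(Function('E')(d, 18), -13) = Mul(Mul(Rational(16, 9), Pow(Add(5, Rational(16, 9)), 2), Pow(Add(Mul(18, Pow(Add(5, Rational(16, 9)), 2)), Mul(Rational(16, 9), Add(Pow(Add(5, Rational(16, 9)), 2), Pow(Add(18, Rational(16, 9)), 2)))), -1), Add(1, 18)), -13) = Mul(Mul(Rational(16, 9), Pow(Rational(61, 9), 2), Pow(Add(Mul(18, Pow(Rational(61, 9), 2)), Mul(Rational(16, 9), Add(Pow(Rational(61, 9), 2), Pow(Rational(178, 9), 2)))), -1), 19), -13) = Mul(Mul(Rational(16, 9), Rational(3721, 81), Pow(Add(Mul(18, Rational(3721, 81)), Mul(Rational(16, 9), Add(Rational(3721, 81), Rational(31684, 81)))), -1), 19), -13) = Mul(Mul(Rational(16, 9), Rational(3721, 81), Pow(Add(Rational(7442, 9), Mul(Rational(16, 9), Rational(35405, 81))), -1), 19), -13) = Mul(Mul(Rational(16, 9), Rational(3721, 81), Pow(Add(Rational(7442, 9), Rational(566480, 729)), -1), 19), -13) = Mul(Mul(Rational(16, 9), Rational(3721, 81), Pow(Rational(1169282, 729), -1), 19), -13) = Mul(Mul(Rational(16, 9), Rational(3721, 81), Rational(729, 1169282), 19), -13) = Mul(Rational(565592, 584641), -13) = Rational(-7352696, 584641)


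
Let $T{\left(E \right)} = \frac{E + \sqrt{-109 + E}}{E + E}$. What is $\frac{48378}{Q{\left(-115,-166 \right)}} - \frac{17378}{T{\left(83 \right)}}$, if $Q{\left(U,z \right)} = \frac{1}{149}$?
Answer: $\frac{49606112546}{6915} + \frac{2884748 i \sqrt{26}}{6915} \approx 7.1737 \cdot 10^{6} + 2127.2 i$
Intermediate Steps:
$Q{\left(U,z \right)} = \frac{1}{149}$
$T{\left(E \right)} = \frac{E + \sqrt{-109 + E}}{2 E}$
$\frac{48378}{Q{\left(-115,-166 \right)}} - \frac{17378}{T{\left(83 \right)}} = 48378 \frac{1}{\frac{1}{149}} - \frac{17378}{\frac{1}{2} \cdot \frac{1}{83} \left(83 + \sqrt{-109 + 83}\right)} = 48378 \cdot 149 - \frac{17378}{\frac{1}{2} \cdot \frac{1}{83} \left(83 + \sqrt{-26}\right)} = 7208322 - \frac{17378}{\frac{1}{2} \cdot \frac{1}{83} \left(83 + i \sqrt{26}\right)} = 7208322 - \frac{17378}{\frac{1}{2} + \frac{i \sqrt{26}}{166}}$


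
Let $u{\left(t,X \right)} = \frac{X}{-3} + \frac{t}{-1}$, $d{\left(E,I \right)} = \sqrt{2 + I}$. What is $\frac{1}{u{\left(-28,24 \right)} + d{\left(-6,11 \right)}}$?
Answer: $\frac{20}{387} - \frac{\sqrt{13}}{387} \approx 0.042363$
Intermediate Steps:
$u{\left(t,X \right)} = - t - \frac{X}{3}$ ($u{\left(t,X \right)} = X \left(- \frac{1}{3}\right) + t \left(-1\right) = - \frac{X}{3} - t = - t - \frac{X}{3}$)
$\frac{1}{u{\left(-28,24 \right)} + d{\left(-6,11 \right)}} = \frac{1}{\left(\left(-1\right) \left(-28\right) - 8\right) + \sqrt{2 + 11}} = \frac{1}{\left(28 - 8\right) + \sqrt{13}} = \frac{1}{20 + \sqrt{13}}$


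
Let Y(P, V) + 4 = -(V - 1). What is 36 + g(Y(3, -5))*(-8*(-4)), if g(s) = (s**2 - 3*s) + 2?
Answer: 36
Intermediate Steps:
Y(P, V) = -3 - V (Y(P, V) = -4 - (V - 1) = -4 - (-1 + V) = -4 + (1 - V) = -3 - V)
g(s) = 2 + s**2 - 3*s
36 + g(Y(3, -5))*(-8*(-4)) = 36 + (2 + (-3 - 1*(-5))**2 - 3*(-3 - 1*(-5)))*(-8*(-4)) = 36 + (2 + (-3 + 5)**2 - 3*(-3 + 5))*32 = 36 + (2 + 2**2 - 3*2)*32 = 36 + (2 + 4 - 6)*32 = 36 + 0*32 = 36 + 0 = 36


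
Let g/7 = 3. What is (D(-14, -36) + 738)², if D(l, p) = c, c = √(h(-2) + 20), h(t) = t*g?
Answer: (738 + I*√22)² ≈ 5.4462e+5 + 6923.0*I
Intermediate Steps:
g = 21 (g = 7*3 = 21)
h(t) = 21*t (h(t) = t*21 = 21*t)
c = I*√22 (c = √(21*(-2) + 20) = √(-42 + 20) = √(-22) = I*√22 ≈ 4.6904*I)
D(l, p) = I*√22
(D(-14, -36) + 738)² = (I*√22 + 738)² = (738 + I*√22)²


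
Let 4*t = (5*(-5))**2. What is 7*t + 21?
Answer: 4459/4 ≈ 1114.8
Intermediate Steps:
t = 625/4 (t = (5*(-5))**2/4 = (1/4)*(-25)**2 = (1/4)*625 = 625/4 ≈ 156.25)
7*t + 21 = 7*(625/4) + 21 = 4375/4 + 21 = 4459/4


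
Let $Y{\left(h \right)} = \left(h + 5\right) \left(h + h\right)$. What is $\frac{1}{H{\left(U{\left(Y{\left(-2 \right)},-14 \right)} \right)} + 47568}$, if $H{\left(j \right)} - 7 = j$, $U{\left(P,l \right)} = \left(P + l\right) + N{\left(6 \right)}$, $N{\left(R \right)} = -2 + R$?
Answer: $\frac{1}{47553} \approx 2.1029 \cdot 10^{-5}$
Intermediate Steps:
$Y{\left(h \right)} = 2 h \left(5 + h\right)$ ($Y{\left(h \right)} = \left(5 + h\right) 2 h = 2 h \left(5 + h\right)$)
$U{\left(P,l \right)} = 4 + P + l$ ($U{\left(P,l \right)} = \left(P + l\right) + \left(-2 + 6\right) = \left(P + l\right) + 4 = 4 + P + l$)
$H{\left(j \right)} = 7 + j$
$\frac{1}{H{\left(U{\left(Y{\left(-2 \right)},-14 \right)} \right)} + 47568} = \frac{1}{\left(7 + \left(4 + 2 \left(-2\right) \left(5 - 2\right) - 14\right)\right) + 47568} = \frac{1}{\left(7 + \left(4 + 2 \left(-2\right) 3 - 14\right)\right) + 47568} = \frac{1}{\left(7 - 22\right) + 47568} = \frac{1}{-15 + 47568} = \frac{1}{47553}$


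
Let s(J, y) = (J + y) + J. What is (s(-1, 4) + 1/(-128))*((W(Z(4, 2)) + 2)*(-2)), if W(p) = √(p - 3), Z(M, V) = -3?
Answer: -255/32 - 255*I*√6/64 ≈ -7.9688 - 9.7597*I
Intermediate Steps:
s(J, y) = y + 2*J
W(p) = √(-3 + p)
(s(-1, 4) + 1/(-128))*((W(Z(4, 2)) + 2)*(-2)) = ((4 + 2*(-1)) + 1/(-128))*((√(-3 - 3) + 2)*(-2)) = ((4 - 2) - 1/128)*((√(-6) + 2)*(-2)) = (2 - 1/128)*((I*√6 + 2)*(-2)) = 255*((2 + I*√6)*(-2))/128 = 255*(-4 - 2*I*√6)/128 = -255/32 - 255*I*√6/64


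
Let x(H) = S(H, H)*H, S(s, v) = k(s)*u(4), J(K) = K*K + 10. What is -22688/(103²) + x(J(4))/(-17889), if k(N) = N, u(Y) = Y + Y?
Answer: -463239104/189784401 ≈ -2.4409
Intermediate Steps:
u(Y) = 2*Y
J(K) = 10 + K² (J(K) = K² + 10 = 10 + K²)
S(s, v) = 8*s (S(s, v) = s*(2*4) = s*8 = 8*s)
x(H) = 8*H² (x(H) = (8*H)*H = 8*H²)
-22688/(103²) + x(J(4))/(-17889) = -22688/(103²) + (8*(10 + 4²)²)/(-17889) = -22688/10609 + (8*(10 + 16)²)*(-1/17889) = -22688*1/10609 + (8*26²)*(-1/17889) = -22688/10609 + (8*676)*(-1/17889) = -22688/10609 + 5408*(-1/17889) = -22688/10609 - 5408/17889 = -463239104/189784401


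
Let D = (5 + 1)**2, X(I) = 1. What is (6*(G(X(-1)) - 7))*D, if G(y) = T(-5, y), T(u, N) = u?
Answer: -2592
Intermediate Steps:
D = 36 (D = 6**2 = 36)
G(y) = -5
(6*(G(X(-1)) - 7))*D = (6*(-5 - 7))*36 = (6*(-12))*36 = -72*36 = -2592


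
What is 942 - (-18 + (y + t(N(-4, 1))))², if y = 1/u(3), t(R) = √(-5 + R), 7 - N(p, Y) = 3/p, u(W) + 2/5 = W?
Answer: 425169/676 + 229*√11/13 ≈ 687.37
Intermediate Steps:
u(W) = -⅖ + W
N(p, Y) = 7 - 3/p
y = 5/13 (y = 1/(-⅖ + 3) = 1/(13/5) = 5/13 ≈ 0.38462)
942 - (-18 + (y + t(N(-4, 1))))² = 942 - (-18 + (5/13 + √(-5 + (7 - 3/(-4)))))² = 942 - (-18 + (5/13 + √(-5 + (7 - 3*(-¼)))))² = 942 - (-18 + (5/13 + √(-5 + (7 + ¾))))² = 942 - (-18 + (5/13 + √(-5 + 31/4)))² = 942 - (-18 + (5/13 + √(11/4)))² = 942 - (-18 + (5/13 + √11/2))² = 942 - (-229/13 + √11/2)²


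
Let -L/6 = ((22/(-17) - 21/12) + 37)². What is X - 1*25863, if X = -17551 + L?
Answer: -116367611/2312 ≈ -50332.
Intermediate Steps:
L = -15994443/2312 (L = -6*((22/(-17) - 21/12) + 37)² = -6*((22*(-1/17) - 21*1/12) + 37)² = -6*((-22/17 - 7/4) + 37)² = -6*(-207/68 + 37)² = -6*(2309/68)² = -6*5331481/4624 = -15994443/2312 ≈ -6918.0)
X = -56572355/2312 (X = -17551 - 15994443/2312 = -56572355/2312 ≈ -24469.)
X - 1*25863 = -56572355/2312 - 1*25863 = -56572355/2312 - 25863 = -116367611/2312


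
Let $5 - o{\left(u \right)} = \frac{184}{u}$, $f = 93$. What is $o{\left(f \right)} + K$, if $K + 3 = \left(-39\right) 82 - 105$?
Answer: $- \frac{307177}{93} \approx -3303.0$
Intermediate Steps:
$o{\left(u \right)} = 5 - \frac{184}{u}$
$K = -3306$ ($K = -3 - 3303 = -3306$)
$o{\left(f \right)} + K = \left(5 - \frac{184}{93}\right) - 3306 = \frac{281}{93} - 3306 = - \frac{307177}{93}$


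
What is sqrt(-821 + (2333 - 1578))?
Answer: I*sqrt(66) ≈ 8.124*I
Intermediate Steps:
sqrt(-821 + (2333 - 1578)) = sqrt(-821 + 755) = sqrt(-66) = I*sqrt(66)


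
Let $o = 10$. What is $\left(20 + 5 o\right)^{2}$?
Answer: $4900$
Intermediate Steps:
$\left(20 + 5 o\right)^{2} = \left(20 + 5 \cdot 10\right)^{2} = \left(20 + 50\right)^{2} = 70^{2} = 4900$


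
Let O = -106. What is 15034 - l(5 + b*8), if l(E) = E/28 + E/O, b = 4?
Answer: 22309013/1484 ≈ 15033.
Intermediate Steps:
l(E) = 39*E/1484 (l(E) = E/28 + E/(-106) = E*(1/28) + E*(-1/106) = E/28 - E/106 = 39*E/1484)
15034 - l(5 + b*8) = 15034 - 39*(5 + 4*8)/1484 = 15034 - 39*(5 + 32)/1484 = 15034 - 39*37/1484 = 15034 - 1*1443/1484 = 15034 - 1443/1484 = 22309013/1484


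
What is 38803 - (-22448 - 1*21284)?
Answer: 82535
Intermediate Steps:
38803 - (-22448 - 1*21284) = 38803 - (-22448 - 21284) = 38803 - 1*(-43732) = 38803 + 43732 = 82535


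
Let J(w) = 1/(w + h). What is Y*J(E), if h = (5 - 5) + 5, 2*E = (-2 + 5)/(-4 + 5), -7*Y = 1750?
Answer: -500/13 ≈ -38.462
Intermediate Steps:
Y = -250 (Y = -⅐*1750 = -250)
E = 3/2 (E = ((-2 + 5)/(-4 + 5))/2 = (3/1)/2 = (3*1)/2 = (½)*3 = 3/2 ≈ 1.5000)
h = 5 (h = 0 + 5 = 5)
J(w) = 1/(5 + w) (J(w) = 1/(w + 5) = 1/(5 + w))
Y*J(E) = -250/(5 + 3/2) = -250/13/2 = -250*2/13 = -500/13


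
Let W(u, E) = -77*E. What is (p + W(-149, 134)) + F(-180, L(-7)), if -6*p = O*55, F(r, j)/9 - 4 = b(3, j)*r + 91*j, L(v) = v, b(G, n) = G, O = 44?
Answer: -63835/3 ≈ -21278.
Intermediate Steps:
F(r, j) = 36 + 27*r + 819*j (F(r, j) = 36 + 9*(3*r + 91*j) = 36 + (27*r + 819*j) = 36 + 27*r + 819*j)
p = -1210/3 (p = -22*55/3 = -⅙*2420 = -1210/3 ≈ -403.33)
(p + W(-149, 134)) + F(-180, L(-7)) = (-1210/3 - 77*134) + (36 + 27*(-180) + 819*(-7)) = (-1210/3 - 10318) + (36 - 4860 - 5733) = -32164/3 - 10557 = -63835/3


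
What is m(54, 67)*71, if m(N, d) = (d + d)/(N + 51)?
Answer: 9514/105 ≈ 90.609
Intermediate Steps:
m(N, d) = 2*d/(51 + N) (m(N, d) = (2*d)/(51 + N) = 2*d/(51 + N))
m(54, 67)*71 = (2*67/(51 + 54))*71 = (2*67/105)*71 = (2*67*(1/105))*71 = (134/105)*71 = 9514/105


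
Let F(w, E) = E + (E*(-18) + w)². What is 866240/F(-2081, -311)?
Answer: 433120/6184489 ≈ 0.070033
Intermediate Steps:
F(w, E) = E + (w - 18*E)² (F(w, E) = E + (-18*E + w)² = E + (w - 18*E)²)
866240/F(-2081, -311) = 866240/(-311 + (-1*(-2081) + 18*(-311))²) = 866240/(-311 + (2081 - 5598)²) = 866240/(-311 + (-3517)²) = 866240/(-311 + 12369289) = 866240/12368978 = 866240*(1/12368978) = 433120/6184489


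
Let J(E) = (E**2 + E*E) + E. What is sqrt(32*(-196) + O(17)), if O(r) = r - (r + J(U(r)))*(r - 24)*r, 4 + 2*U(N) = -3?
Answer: I*sqrt(1733) ≈ 41.629*I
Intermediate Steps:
U(N) = -7/2 (U(N) = -2 + (1/2)*(-3) = -2 - 3/2 = -7/2)
J(E) = E + 2*E**2 (J(E) = (E**2 + E**2) + E = 2*E**2 + E = E + 2*E**2)
O(r) = r - r*(-24 + r)*(21 + r) (O(r) = r - (r - 7*(1 + 2*(-7/2))/2)*(r - 24)*r = r - (r - 7*(1 - 7)/2)*(-24 + r)*r = r - (r - 7/2*(-6))*(-24 + r)*r = r - (r + 21)*(-24 + r)*r = r - (21 + r)*(-24 + r)*r = r - (-24 + r)*(21 + r)*r = r - r*(-24 + r)*(21 + r))
sqrt(32*(-196) + O(17)) = sqrt(32*(-196) + 17*(505 - 1*17**2 + 3*17)) = sqrt(-6272 + 17*(505 - 1*289 + 51)) = sqrt(-6272 + 17*(505 - 289 + 51)) = sqrt(-6272 + 17*267) = sqrt(-6272 + 4539) = sqrt(-1733) = I*sqrt(1733)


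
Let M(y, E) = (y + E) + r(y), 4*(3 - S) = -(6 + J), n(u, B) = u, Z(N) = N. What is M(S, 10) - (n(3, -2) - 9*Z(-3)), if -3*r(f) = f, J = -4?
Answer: -53/3 ≈ -17.667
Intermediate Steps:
r(f) = -f/3
S = 7/2 (S = 3 - (-1)*(6 - 4)/4 = 3 - (-1)*2/4 = 3 - ¼*(-2) = 3 + ½ = 7/2 ≈ 3.5000)
M(y, E) = E + 2*y/3 (M(y, E) = (y + E) - y/3 = (E + y) - y/3 = E + 2*y/3)
M(S, 10) - (n(3, -2) - 9*Z(-3)) = (10 + (⅔)*(7/2)) - (3 - 9*(-3)) = (10 + 7/3) - (3 + 27) = 37/3 - 1*30 = 37/3 - 30 = -53/3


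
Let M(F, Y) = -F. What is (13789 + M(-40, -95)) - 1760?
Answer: 12069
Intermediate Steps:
(13789 + M(-40, -95)) - 1760 = (13789 - 1*(-40)) - 1760 = (13789 + 40) - 1760 = 13829 - 1760 = 12069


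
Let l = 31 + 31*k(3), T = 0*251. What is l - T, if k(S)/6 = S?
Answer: 589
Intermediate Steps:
T = 0
k(S) = 6*S
l = 589 (l = 31 + 31*(6*3) = 31 + 31*18 = 31 + 558 = 589)
l - T = 589 - 1*0 = 589 + 0 = 589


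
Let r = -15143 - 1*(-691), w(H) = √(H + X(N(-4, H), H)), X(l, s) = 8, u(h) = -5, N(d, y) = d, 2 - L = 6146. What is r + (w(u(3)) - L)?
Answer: -8308 + √3 ≈ -8306.3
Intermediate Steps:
L = -6144 (L = 2 - 1*6146 = 2 - 6146 = -6144)
w(H) = √(8 + H) (w(H) = √(H + 8) = √(8 + H))
r = -14452 (r = -15143 + 691 = -14452)
r + (w(u(3)) - L) = -14452 + (√(8 - 5) - 1*(-6144)) = -14452 + (√3 + 6144) = -14452 + (6144 + √3) = -8308 + √3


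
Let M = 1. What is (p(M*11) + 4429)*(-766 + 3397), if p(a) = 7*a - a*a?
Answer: 11536935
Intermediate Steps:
p(a) = -a² + 7*a (p(a) = 7*a - a² = -a² + 7*a)
(p(M*11) + 4429)*(-766 + 3397) = ((1*11)*(7 - 11) + 4429)*(-766 + 3397) = (11*(7 - 1*11) + 4429)*2631 = (11*(7 - 11) + 4429)*2631 = (11*(-4) + 4429)*2631 = (-44 + 4429)*2631 = 4385*2631 = 11536935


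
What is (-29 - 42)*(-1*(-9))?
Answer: -639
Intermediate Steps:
(-29 - 42)*(-1*(-9)) = -71*9 = -639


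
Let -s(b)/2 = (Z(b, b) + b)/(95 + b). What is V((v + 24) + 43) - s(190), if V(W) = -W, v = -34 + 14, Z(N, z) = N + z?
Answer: -43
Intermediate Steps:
v = -20
s(b) = -6*b/(95 + b) (s(b) = -2*((b + b) + b)/(95 + b) = -2*(2*b + b)/(95 + b) = -2*3*b/(95 + b) = -6*b/(95 + b))
V((v + 24) + 43) - s(190) = -((-20 + 24) + 43) - (-6)*190/(95 + 190) = -(4 + 43) - (-6)*190/285 = -1*47 - (-6)*190/285 = -47 - 1*(-4) = -47 + 4 = -43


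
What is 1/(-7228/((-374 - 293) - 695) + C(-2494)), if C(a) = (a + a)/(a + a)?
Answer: 681/4295 ≈ 0.15856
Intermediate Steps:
C(a) = 1 (C(a) = (2*a)/((2*a)) = (2*a)*(1/(2*a)) = 1)
1/(-7228/((-374 - 293) - 695) + C(-2494)) = 1/(-7228/((-374 - 293) - 695) + 1) = 1/(-7228/(-667 - 695) + 1) = 1/(-7228/(-1362) + 1) = 1/(-7228*(-1/1362) + 1) = 1/(3614/681 + 1) = 1/(4295/681) = 681/4295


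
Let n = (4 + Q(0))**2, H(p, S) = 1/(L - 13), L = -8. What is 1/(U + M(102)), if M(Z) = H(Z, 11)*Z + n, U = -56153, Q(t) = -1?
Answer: -7/393042 ≈ -1.7810e-5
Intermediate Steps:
H(p, S) = -1/21 (H(p, S) = 1/(-8 - 13) = 1/(-21) = -1/21)
n = 9 (n = (4 - 1)**2 = 3**2 = 9)
M(Z) = 9 - Z/21 (M(Z) = -Z/21 + 9 = 9 - Z/21)
1/(U + M(102)) = 1/(-56153 + (9 - 1/21*102)) = 1/(-56153 + (9 - 34/7)) = 1/(-56153 + 29/7) = 1/(-393042/7) = -7/393042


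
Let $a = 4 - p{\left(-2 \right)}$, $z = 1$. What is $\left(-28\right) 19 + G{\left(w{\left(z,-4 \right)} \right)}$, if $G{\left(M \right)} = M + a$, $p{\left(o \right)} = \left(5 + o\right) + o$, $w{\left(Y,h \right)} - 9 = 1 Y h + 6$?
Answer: $-518$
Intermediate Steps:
$w{\left(Y,h \right)} = 15 + Y h$ ($w{\left(Y,h \right)} = 9 + \left(1 Y h + 6\right) = 9 + \left(Y h + 6\right) = 9 + \left(6 + Y h\right) = 15 + Y h$)
$p{\left(o \right)} = 5 + 2 o$
$a = 3$ ($a = 4 - \left(5 + 2 \left(-2\right)\right) = 4 - \left(5 - 4\right) = 4 - 1 = 3$)
$G{\left(M \right)} = 3 + M$ ($G{\left(M \right)} = M + 3 = 3 + M$)
$\left(-28\right) 19 + G{\left(w{\left(z,-4 \right)} \right)} = \left(-28\right) 19 + \left(3 + \left(15 + 1 \left(-4\right)\right)\right) = -532 + \left(3 + \left(15 - 4\right)\right) = -532 + \left(3 + 11\right) = -532 + 14 = -518$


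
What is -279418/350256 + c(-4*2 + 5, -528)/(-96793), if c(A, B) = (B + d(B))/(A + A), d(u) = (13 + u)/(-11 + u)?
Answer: -7297109534219/9136677667656 ≈ -0.79866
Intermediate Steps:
d(u) = (13 + u)/(-11 + u)
c(A, B) = (B + (13 + B)/(-11 + B))/(2*A) (c(A, B) = (B + (13 + B)/(-11 + B))/(A + A) = (B + (13 + B)/(-11 + B))/((2*A)) = (B + (13 + B)/(-11 + B))*(1/(2*A)) = (B + (13 + B)/(-11 + B))/(2*A))
-279418/350256 + c(-4*2 + 5, -528)/(-96793) = -279418/350256 + ((13 - 528 - 528*(-11 - 528))/(2*(-4*2 + 5)*(-11 - 528)))/(-96793) = -279418*1/350256 + ((½)*(13 - 528 - 528*(-539))/((-8 + 5)*(-539)))*(-1/96793) = -139709/175128 + ((½)*(-1/539)*(13 - 528 + 284592)/(-3))*(-1/96793) = -139709/175128 + ((½)*(-⅓)*(-1/539)*284077)*(-1/96793) = -139709/175128 + (284077/3234)*(-1/96793) = -139709/175128 - 284077/313028562 = -7297109534219/9136677667656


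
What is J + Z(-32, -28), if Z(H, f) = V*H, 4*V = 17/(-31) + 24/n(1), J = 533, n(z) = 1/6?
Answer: -19053/31 ≈ -614.61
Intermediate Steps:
n(z) = ⅙
V = 4447/124 (V = (17/(-31) + 24/(⅙))/4 = (17*(-1/31) + 24*6)/4 = (-17/31 + 144)/4 = (¼)*(4447/31) = 4447/124 ≈ 35.863)
Z(H, f) = 4447*H/124
J + Z(-32, -28) = 533 + (4447/124)*(-32) = 533 - 35576/31 = -19053/31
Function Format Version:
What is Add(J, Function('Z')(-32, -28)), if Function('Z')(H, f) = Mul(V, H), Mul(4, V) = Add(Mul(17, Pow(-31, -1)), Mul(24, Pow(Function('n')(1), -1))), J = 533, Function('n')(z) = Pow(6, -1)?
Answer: Rational(-19053, 31) ≈ -614.61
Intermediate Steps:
Function('n')(z) = Rational(1, 6)
V = Rational(4447, 124) (V = Mul(Rational(1, 4), Add(Mul(17, Pow(-31, -1)), Mul(24, Pow(Rational(1, 6), -1)))) = Mul(Rational(1, 4), Add(Mul(17, Rational(-1, 31)), Mul(24, 6))) = Mul(Rational(1, 4), Add(Rational(-17, 31), 144)) = Mul(Rational(1, 4), Rational(4447, 31)) = Rational(4447, 124) ≈ 35.863)
Function('Z')(H, f) = Mul(Rational(4447, 124), H)
Add(J, Function('Z')(-32, -28)) = Add(533, Mul(Rational(4447, 124), -32)) = Add(533, Rational(-35576, 31)) = Rational(-19053, 31)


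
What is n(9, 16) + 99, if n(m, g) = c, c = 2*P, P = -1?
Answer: 97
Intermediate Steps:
c = -2 (c = 2*(-1) = -2)
n(m, g) = -2
n(9, 16) + 99 = -2 + 99 = 97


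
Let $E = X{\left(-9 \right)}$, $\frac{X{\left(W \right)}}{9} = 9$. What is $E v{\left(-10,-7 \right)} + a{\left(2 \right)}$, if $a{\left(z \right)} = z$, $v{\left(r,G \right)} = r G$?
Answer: $5672$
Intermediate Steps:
$X{\left(W \right)} = 81$ ($X{\left(W \right)} = 9 \cdot 9 = 81$)
$v{\left(r,G \right)} = G r$
$E = 81$
$E v{\left(-10,-7 \right)} + a{\left(2 \right)} = 81 \left(\left(-7\right) \left(-10\right)\right) + 2 = 81 \cdot 70 + 2 = 5670 + 2 = 5672$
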